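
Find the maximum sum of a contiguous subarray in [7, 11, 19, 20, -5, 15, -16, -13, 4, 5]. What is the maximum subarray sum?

Using Kadane's algorithm on [7, 11, 19, 20, -5, 15, -16, -13, 4, 5]:

Scanning through the array:
Position 1 (value 11): max_ending_here = 18, max_so_far = 18
Position 2 (value 19): max_ending_here = 37, max_so_far = 37
Position 3 (value 20): max_ending_here = 57, max_so_far = 57
Position 4 (value -5): max_ending_here = 52, max_so_far = 57
Position 5 (value 15): max_ending_here = 67, max_so_far = 67
Position 6 (value -16): max_ending_here = 51, max_so_far = 67
Position 7 (value -13): max_ending_here = 38, max_so_far = 67
Position 8 (value 4): max_ending_here = 42, max_so_far = 67
Position 9 (value 5): max_ending_here = 47, max_so_far = 67

Maximum subarray: [7, 11, 19, 20, -5, 15]
Maximum sum: 67

The maximum subarray is [7, 11, 19, 20, -5, 15] with sum 67. This subarray runs from index 0 to index 5.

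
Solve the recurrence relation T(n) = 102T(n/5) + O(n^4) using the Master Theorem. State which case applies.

Master Theorem for T(n) = 102T(n/5) + O(n^4):

a = 102, b = 5, c = 4
log_b(a) = log_5(102) = 2.8737

Case 3: c = 4 > log_5(102) = 2.8737
T(n) = O(n^4) = O(n^4)

For T(n) = 102T(n/5) + O(n^4): log_5(102) = 2.8737. This is Case 3 of the Master Theorem (c > log_b(a), work dominated by root), giving O(n^4).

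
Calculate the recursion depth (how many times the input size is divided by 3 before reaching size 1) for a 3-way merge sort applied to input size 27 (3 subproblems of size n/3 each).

For divide and conquer with division factor 3:

Problem sizes at each level:
Level 0: 27
Level 1: 9
Level 2: 3
Level 3: 1

The root is level 0 and the size-1 base case is level 3 (the tree spans levels 0 through 3, i.e. 4 levels counting the root), so the depth is the number of divisions: log_3(27) = 3

The recursion tree depth is log_3(27) = 3. At each level, the problem size is divided by 3, so it takes 3 divisions to reduce to a base case of size 1. The algorithm makes 3 recursive calls at each level.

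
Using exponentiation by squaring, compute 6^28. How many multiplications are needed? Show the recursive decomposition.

Computing 6^28 by squaring (build up from 6^1; each line after the first costs one multiplication):

6^1 = 6
6^2 = (6^1)^2 = 6^2 = 36
6^3 = 6 * 6^2 = 6 * 36 = 216
6^6 = (6^3)^2 = 216^2 = 46656
6^7 = 6 * 6^6 = 6 * 46656 = 279936
6^14 = (6^7)^2 = 279936^2 = 78364164096
6^28 = (6^14)^2 = 78364164096^2 = 6140942214464815497216

Result: 6140942214464815497216
Multiplications needed: 6 (6 lines after 6^1)

6^28 = 6140942214464815497216. Using exponentiation by squaring, this requires 6 multiplications. The key idea: if the exponent is even, square the half-power; if odd, multiply by the base once.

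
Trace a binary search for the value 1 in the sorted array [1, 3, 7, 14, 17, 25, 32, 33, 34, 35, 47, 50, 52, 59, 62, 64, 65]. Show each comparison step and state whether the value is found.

Binary search for 1 in [1, 3, 7, 14, 17, 25, 32, 33, 34, 35, 47, 50, 52, 59, 62, 64, 65]:

lo=0, hi=16, mid=8, arr[mid]=34 -> 34 > 1, search left half
lo=0, hi=7, mid=3, arr[mid]=14 -> 14 > 1, search left half
lo=0, hi=2, mid=1, arr[mid]=3 -> 3 > 1, search left half
lo=0, hi=0, mid=0, arr[mid]=1 -> Found target at index 0!

Binary search finds 1 at index 0 after 4 comparisons. The search repeatedly halves the search space by comparing with the middle element.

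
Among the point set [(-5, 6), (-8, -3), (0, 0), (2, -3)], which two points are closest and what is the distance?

Computing all pairwise distances among 4 points:

d((-5, 6), (-8, -3)) = 9.4868
d((-5, 6), (0, 0)) = 7.8102
d((-5, 6), (2, -3)) = 11.4018
d((-8, -3), (0, 0)) = 8.544
d((-8, -3), (2, -3)) = 10.0
d((0, 0), (2, -3)) = 3.6056 <-- minimum

Closest pair: (0, 0) and (2, -3) with distance 3.6056

The closest pair is (0, 0) and (2, -3) with Euclidean distance 3.6056. For 4 points, brute-force pairwise comparison is shown above. For large n, the divide-and-conquer algorithm (sort by x, recurse on halves, check the dividing strip) achieves O(n log n).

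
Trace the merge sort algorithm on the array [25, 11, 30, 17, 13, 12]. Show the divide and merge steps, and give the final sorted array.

Merge sort trace:

Split: [25, 11, 30, 17, 13, 12] -> [25, 11, 30] and [17, 13, 12]
  Split: [25, 11, 30] -> [25] and [11, 30]
    Split: [11, 30] -> [11] and [30]
    Merge: [11] + [30] -> [11, 30]
  Merge: [25] + [11, 30] -> [11, 25, 30]
  Split: [17, 13, 12] -> [17] and [13, 12]
    Split: [13, 12] -> [13] and [12]
    Merge: [13] + [12] -> [12, 13]
  Merge: [17] + [12, 13] -> [12, 13, 17]
Merge: [11, 25, 30] + [12, 13, 17] -> [11, 12, 13, 17, 25, 30]

Final sorted array: [11, 12, 13, 17, 25, 30]

The merge sort proceeds by recursively splitting the array and merging sorted halves.
After all merges, the sorted array is [11, 12, 13, 17, 25, 30].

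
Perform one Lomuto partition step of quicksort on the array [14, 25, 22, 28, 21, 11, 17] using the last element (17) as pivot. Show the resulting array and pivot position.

Lomuto partition with pivot = 17:

Initial array: [14, 25, 22, 28, 21, 11, 17]

arr[0]=14 <= 17: swap with position 0, array becomes [14, 25, 22, 28, 21, 11, 17]
arr[1]=25 > 17: no swap
arr[2]=22 > 17: no swap
arr[3]=28 > 17: no swap
arr[4]=21 > 17: no swap
arr[5]=11 <= 17: swap with position 1, array becomes [14, 11, 22, 28, 21, 25, 17]

Place pivot at position 2: [14, 11, 17, 28, 21, 25, 22]
Pivot position: 2

After partitioning with pivot 17, the array becomes [14, 11, 17, 28, 21, 25, 22]. The pivot is placed at index 2. All elements to the left of the pivot are <= 17, and all elements to the right are > 17.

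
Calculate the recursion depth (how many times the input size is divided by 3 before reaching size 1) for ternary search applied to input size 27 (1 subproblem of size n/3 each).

For divide and conquer with division factor 3:

Problem sizes at each level:
Level 0: 27
Level 1: 9
Level 2: 3
Level 3: 1

The root is level 0 and the size-1 base case is level 3 (the tree spans levels 0 through 3, i.e. 4 levels counting the root), so the depth is the number of divisions: log_3(27) = 3

The recursion tree depth is log_3(27) = 3. At each level, the problem size is divided by 3, so it takes 3 divisions to reduce to a base case of size 1. The algorithm makes 1 recursive call at each level.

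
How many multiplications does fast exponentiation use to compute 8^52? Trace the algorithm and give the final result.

Computing 8^52 by squaring (build up from 8^1; each line after the first costs one multiplication):

8^1 = 8
8^2 = (8^1)^2 = 8^2 = 64
8^3 = 8 * 8^2 = 8 * 64 = 512
8^6 = (8^3)^2 = 512^2 = 262144
8^12 = (8^6)^2 = 262144^2 = 68719476736
8^13 = 8 * 8^12 = 8 * 68719476736 = 549755813888
8^26 = (8^13)^2 = 549755813888^2 = 302231454903657293676544
8^52 = (8^26)^2 = 302231454903657293676544^2 = 91343852333181432387730302044767688728495783936

Result: 91343852333181432387730302044767688728495783936
Multiplications needed: 7 (7 lines after 8^1)

8^52 = 91343852333181432387730302044767688728495783936. Using exponentiation by squaring, this requires 7 multiplications. The key idea: if the exponent is even, square the half-power; if odd, multiply by the base once.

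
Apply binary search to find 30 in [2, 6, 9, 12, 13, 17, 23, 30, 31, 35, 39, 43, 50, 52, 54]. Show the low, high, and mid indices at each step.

Binary search for 30 in [2, 6, 9, 12, 13, 17, 23, 30, 31, 35, 39, 43, 50, 52, 54]:

lo=0, hi=14, mid=7, arr[mid]=30 -> Found target at index 7!

Binary search finds 30 at index 7 after 1 comparisons. The search repeatedly halves the search space by comparing with the middle element.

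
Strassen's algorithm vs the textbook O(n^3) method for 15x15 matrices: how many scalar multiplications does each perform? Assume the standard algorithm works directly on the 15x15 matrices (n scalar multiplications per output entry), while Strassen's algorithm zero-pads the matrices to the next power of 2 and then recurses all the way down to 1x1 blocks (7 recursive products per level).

Matrix multiplication for 15x15 matrices:

Strassen's algorithm requires power-of-2 dimensions. Pad 15x15 to 16x16 (next power of 2).

Standard algorithm: 15^3 = 3375 multiplications
Strassen's algorithm: 7^(log2(16)) = 7^4 = 2401 multiplications
Savings: 3375 - 2401 = 974 multiplications

Standard: 3375 multiplications (15^3). Strassen: 2401 multiplications (7^4, after padding to 16x16). Strassen reduces 8 recursive multiplications to 7 at each level.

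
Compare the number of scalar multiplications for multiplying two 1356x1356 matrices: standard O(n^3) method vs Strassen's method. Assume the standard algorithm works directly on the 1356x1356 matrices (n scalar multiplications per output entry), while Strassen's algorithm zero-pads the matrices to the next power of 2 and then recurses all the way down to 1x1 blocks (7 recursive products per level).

Matrix multiplication for 1356x1356 matrices:

Strassen's algorithm requires power-of-2 dimensions. Pad 1356x1356 to 2048x2048 (next power of 2).

Standard algorithm: 1356^3 = 2493326016 multiplications
Strassen's algorithm: 7^(log2(2048)) = 7^11 = 1977326743 multiplications
Savings: 2493326016 - 1977326743 = 515999273 multiplications

Standard: 2493326016 multiplications (1356^3). Strassen: 1977326743 multiplications (7^11, after padding to 2048x2048). Strassen reduces 8 recursive multiplications to 7 at each level.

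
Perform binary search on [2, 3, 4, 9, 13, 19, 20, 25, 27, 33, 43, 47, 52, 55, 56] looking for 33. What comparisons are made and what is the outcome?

Binary search for 33 in [2, 3, 4, 9, 13, 19, 20, 25, 27, 33, 43, 47, 52, 55, 56]:

lo=0, hi=14, mid=7, arr[mid]=25 -> 25 < 33, search right half
lo=8, hi=14, mid=11, arr[mid]=47 -> 47 > 33, search left half
lo=8, hi=10, mid=9, arr[mid]=33 -> Found target at index 9!

Binary search finds 33 at index 9 after 3 comparisons. The search repeatedly halves the search space by comparing with the middle element.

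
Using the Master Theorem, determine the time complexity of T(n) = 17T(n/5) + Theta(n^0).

Master Theorem for T(n) = 17T(n/5) + O(n^0):

a = 17, b = 5, c = 0
log_b(a) = log_5(17) = 1.7604

Case 1: c = 0 < log_5(17) = 1.7604
T(n) = O(n^(log_5 17))

For T(n) = 17T(n/5) + O(n^0): log_5(17) = 1.7604. This is Case 1 of the Master Theorem (c < log_b(a), work dominated by leaves), giving O(n^(log_5 17)).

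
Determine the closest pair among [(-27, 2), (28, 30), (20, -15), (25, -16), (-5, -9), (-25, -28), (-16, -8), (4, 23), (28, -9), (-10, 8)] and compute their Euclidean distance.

Computing all pairwise distances among 10 points:

d((-27, 2), (28, 30)) = 61.7171
d((-27, 2), (20, -15)) = 49.98
d((-27, 2), (25, -16)) = 55.0273
d((-27, 2), (-5, -9)) = 24.5967
d((-27, 2), (-25, -28)) = 30.0666
d((-27, 2), (-16, -8)) = 14.8661
d((-27, 2), (4, 23)) = 37.4433
d((-27, 2), (28, -9)) = 56.0892
d((-27, 2), (-10, 8)) = 18.0278
d((28, 30), (20, -15)) = 45.7056
d((28, 30), (25, -16)) = 46.0977
d((28, 30), (-5, -9)) = 51.0882
d((28, 30), (-25, -28)) = 78.5684
d((28, 30), (-16, -8)) = 58.1378
d((28, 30), (4, 23)) = 25.0
d((28, 30), (28, -9)) = 39.0
d((28, 30), (-10, 8)) = 43.909
d((20, -15), (25, -16)) = 5.099 <-- minimum
d((20, -15), (-5, -9)) = 25.7099
d((20, -15), (-25, -28)) = 46.8402
d((20, -15), (-16, -8)) = 36.6742
d((20, -15), (4, 23)) = 41.2311
d((20, -15), (28, -9)) = 10.0
d((20, -15), (-10, 8)) = 37.8021
d((25, -16), (-5, -9)) = 30.8058
d((25, -16), (-25, -28)) = 51.4198
d((25, -16), (-16, -8)) = 41.7732
d((25, -16), (4, 23)) = 44.2945
d((25, -16), (28, -9)) = 7.6158
d((25, -16), (-10, 8)) = 42.4382
d((-5, -9), (-25, -28)) = 27.5862
d((-5, -9), (-16, -8)) = 11.0454
d((-5, -9), (4, 23)) = 33.2415
d((-5, -9), (28, -9)) = 33.0
d((-5, -9), (-10, 8)) = 17.72
d((-25, -28), (-16, -8)) = 21.9317
d((-25, -28), (4, 23)) = 58.6686
d((-25, -28), (28, -9)) = 56.3028
d((-25, -28), (-10, 8)) = 39.0
d((-16, -8), (4, 23)) = 36.8917
d((-16, -8), (28, -9)) = 44.0114
d((-16, -8), (-10, 8)) = 17.088
d((4, 23), (28, -9)) = 40.0
d((4, 23), (-10, 8)) = 20.5183
d((28, -9), (-10, 8)) = 41.6293

Closest pair: (20, -15) and (25, -16) with distance 5.099

The closest pair is (20, -15) and (25, -16) with Euclidean distance 5.099. For 10 points, brute-force pairwise comparison is shown above. For large n, the divide-and-conquer algorithm (sort by x, recurse on halves, check the dividing strip) achieves O(n log n).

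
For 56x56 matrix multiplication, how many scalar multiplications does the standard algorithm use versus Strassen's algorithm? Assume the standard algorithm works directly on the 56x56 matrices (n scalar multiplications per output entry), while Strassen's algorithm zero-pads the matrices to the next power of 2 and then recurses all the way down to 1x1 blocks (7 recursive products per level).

Matrix multiplication for 56x56 matrices:

Strassen's algorithm requires power-of-2 dimensions. Pad 56x56 to 64x64 (next power of 2).

Standard algorithm: 56^3 = 175616 multiplications
Strassen's algorithm: 7^(log2(64)) = 7^6 = 117649 multiplications
Savings: 175616 - 117649 = 57967 multiplications

Standard: 175616 multiplications (56^3). Strassen: 117649 multiplications (7^6, after padding to 64x64). Strassen reduces 8 recursive multiplications to 7 at each level.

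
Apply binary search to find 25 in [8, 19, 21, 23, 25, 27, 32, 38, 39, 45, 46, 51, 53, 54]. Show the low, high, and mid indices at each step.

Binary search for 25 in [8, 19, 21, 23, 25, 27, 32, 38, 39, 45, 46, 51, 53, 54]:

lo=0, hi=13, mid=6, arr[mid]=32 -> 32 > 25, search left half
lo=0, hi=5, mid=2, arr[mid]=21 -> 21 < 25, search right half
lo=3, hi=5, mid=4, arr[mid]=25 -> Found target at index 4!

Binary search finds 25 at index 4 after 3 comparisons. The search repeatedly halves the search space by comparing with the middle element.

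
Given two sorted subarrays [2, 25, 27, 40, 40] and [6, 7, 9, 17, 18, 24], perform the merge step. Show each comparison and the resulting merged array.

Merging process:

Compare 2 vs 6: take 2 from left. Merged: [2]
Compare 25 vs 6: take 6 from right. Merged: [2, 6]
Compare 25 vs 7: take 7 from right. Merged: [2, 6, 7]
Compare 25 vs 9: take 9 from right. Merged: [2, 6, 7, 9]
Compare 25 vs 17: take 17 from right. Merged: [2, 6, 7, 9, 17]
Compare 25 vs 18: take 18 from right. Merged: [2, 6, 7, 9, 17, 18]
Compare 25 vs 24: take 24 from right. Merged: [2, 6, 7, 9, 17, 18, 24]
Append remaining from left: [25, 27, 40, 40]. Merged: [2, 6, 7, 9, 17, 18, 24, 25, 27, 40, 40]

Final merged array: [2, 6, 7, 9, 17, 18, 24, 25, 27, 40, 40]
Total comparisons: 7

The merged array is [2, 6, 7, 9, 17, 18, 24, 25, 27, 40, 40], requiring 7 comparisons. The merge step runs in O(n) time where n is the total number of elements.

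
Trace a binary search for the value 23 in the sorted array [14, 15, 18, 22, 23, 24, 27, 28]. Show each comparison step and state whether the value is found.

Binary search for 23 in [14, 15, 18, 22, 23, 24, 27, 28]:

lo=0, hi=7, mid=3, arr[mid]=22 -> 22 < 23, search right half
lo=4, hi=7, mid=5, arr[mid]=24 -> 24 > 23, search left half
lo=4, hi=4, mid=4, arr[mid]=23 -> Found target at index 4!

Binary search finds 23 at index 4 after 3 comparisons. The search repeatedly halves the search space by comparing with the middle element.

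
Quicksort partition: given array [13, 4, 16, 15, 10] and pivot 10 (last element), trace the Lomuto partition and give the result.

Lomuto partition with pivot = 10:

Initial array: [13, 4, 16, 15, 10]

arr[0]=13 > 10: no swap
arr[1]=4 <= 10: swap with position 0, array becomes [4, 13, 16, 15, 10]
arr[2]=16 > 10: no swap
arr[3]=15 > 10: no swap

Place pivot at position 1: [4, 10, 16, 15, 13]
Pivot position: 1

After partitioning with pivot 10, the array becomes [4, 10, 16, 15, 13]. The pivot is placed at index 1. All elements to the left of the pivot are <= 10, and all elements to the right are > 10.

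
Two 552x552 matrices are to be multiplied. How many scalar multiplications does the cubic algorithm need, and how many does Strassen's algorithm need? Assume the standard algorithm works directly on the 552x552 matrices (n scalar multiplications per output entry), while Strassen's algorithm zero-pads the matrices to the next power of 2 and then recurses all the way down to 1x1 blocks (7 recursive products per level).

Matrix multiplication for 552x552 matrices:

Strassen's algorithm requires power-of-2 dimensions. Pad 552x552 to 1024x1024 (next power of 2).

Standard algorithm: 552^3 = 168196608 multiplications
Strassen's algorithm: 7^(log2(1024)) = 7^10 = 282475249 multiplications
Difference: 168196608 - 282475249 = -114278641 (Strassen uses MORE here due to padding overhead — for small or just-over-power-of-2 n, padding can outweigh the per-level savings)

Standard: 168196608 multiplications (552^3). Strassen: 282475249 multiplications (7^10, after padding to 1024x1024). Strassen reduces 8 recursive multiplications to 7 at each level.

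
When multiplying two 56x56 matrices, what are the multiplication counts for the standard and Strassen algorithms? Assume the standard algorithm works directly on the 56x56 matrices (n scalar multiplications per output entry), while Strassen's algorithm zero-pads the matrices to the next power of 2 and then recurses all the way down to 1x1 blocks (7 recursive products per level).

Matrix multiplication for 56x56 matrices:

Strassen's algorithm requires power-of-2 dimensions. Pad 56x56 to 64x64 (next power of 2).

Standard algorithm: 56^3 = 175616 multiplications
Strassen's algorithm: 7^(log2(64)) = 7^6 = 117649 multiplications
Savings: 175616 - 117649 = 57967 multiplications

Standard: 175616 multiplications (56^3). Strassen: 117649 multiplications (7^6, after padding to 64x64). Strassen reduces 8 recursive multiplications to 7 at each level.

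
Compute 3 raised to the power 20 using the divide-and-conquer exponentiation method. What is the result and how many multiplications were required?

Computing 3^20 by squaring (build up from 3^1; each line after the first costs one multiplication):

3^1 = 3
3^2 = (3^1)^2 = 3^2 = 9
3^4 = (3^2)^2 = 9^2 = 81
3^5 = 3 * 3^4 = 3 * 81 = 243
3^10 = (3^5)^2 = 243^2 = 59049
3^20 = (3^10)^2 = 59049^2 = 3486784401

Result: 3486784401
Multiplications needed: 5 (5 lines after 3^1)

3^20 = 3486784401. Using exponentiation by squaring, this requires 5 multiplications. The key idea: if the exponent is even, square the half-power; if odd, multiply by the base once.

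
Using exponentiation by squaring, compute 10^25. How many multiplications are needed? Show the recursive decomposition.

Computing 10^25 by squaring (build up from 10^1; each line after the first costs one multiplication):

10^1 = 10
10^2 = (10^1)^2 = 10^2 = 100
10^3 = 10 * 10^2 = 10 * 100 = 1000
10^6 = (10^3)^2 = 1000^2 = 1000000
10^12 = (10^6)^2 = 1000000^2 = 1000000000000
10^24 = (10^12)^2 = 1000000000000^2 = 1000000000000000000000000
10^25 = 10 * 10^24 = 10 * 1000000000000000000000000 = 10000000000000000000000000

Result: 10000000000000000000000000
Multiplications needed: 6 (6 lines after 10^1)

10^25 = 10000000000000000000000000. Using exponentiation by squaring, this requires 6 multiplications. The key idea: if the exponent is even, square the half-power; if odd, multiply by the base once.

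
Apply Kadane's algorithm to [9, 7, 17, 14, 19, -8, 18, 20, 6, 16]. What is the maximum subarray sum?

Using Kadane's algorithm on [9, 7, 17, 14, 19, -8, 18, 20, 6, 16]:

Scanning through the array:
Position 1 (value 7): max_ending_here = 16, max_so_far = 16
Position 2 (value 17): max_ending_here = 33, max_so_far = 33
Position 3 (value 14): max_ending_here = 47, max_so_far = 47
Position 4 (value 19): max_ending_here = 66, max_so_far = 66
Position 5 (value -8): max_ending_here = 58, max_so_far = 66
Position 6 (value 18): max_ending_here = 76, max_so_far = 76
Position 7 (value 20): max_ending_here = 96, max_so_far = 96
Position 8 (value 6): max_ending_here = 102, max_so_far = 102
Position 9 (value 16): max_ending_here = 118, max_so_far = 118

Maximum subarray: [9, 7, 17, 14, 19, -8, 18, 20, 6, 16]
Maximum sum: 118

The maximum subarray is [9, 7, 17, 14, 19, -8, 18, 20, 6, 16] with sum 118. This subarray runs from index 0 to index 9.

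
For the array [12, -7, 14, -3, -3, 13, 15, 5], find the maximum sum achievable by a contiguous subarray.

Using Kadane's algorithm on [12, -7, 14, -3, -3, 13, 15, 5]:

Scanning through the array:
Position 1 (value -7): max_ending_here = 5, max_so_far = 12
Position 2 (value 14): max_ending_here = 19, max_so_far = 19
Position 3 (value -3): max_ending_here = 16, max_so_far = 19
Position 4 (value -3): max_ending_here = 13, max_so_far = 19
Position 5 (value 13): max_ending_here = 26, max_so_far = 26
Position 6 (value 15): max_ending_here = 41, max_so_far = 41
Position 7 (value 5): max_ending_here = 46, max_so_far = 46

Maximum subarray: [12, -7, 14, -3, -3, 13, 15, 5]
Maximum sum: 46

The maximum subarray is [12, -7, 14, -3, -3, 13, 15, 5] with sum 46. This subarray runs from index 0 to index 7.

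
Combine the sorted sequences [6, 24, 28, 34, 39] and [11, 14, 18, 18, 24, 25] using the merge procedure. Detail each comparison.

Merging process:

Compare 6 vs 11: take 6 from left. Merged: [6]
Compare 24 vs 11: take 11 from right. Merged: [6, 11]
Compare 24 vs 14: take 14 from right. Merged: [6, 11, 14]
Compare 24 vs 18: take 18 from right. Merged: [6, 11, 14, 18]
Compare 24 vs 18: take 18 from right. Merged: [6, 11, 14, 18, 18]
Compare 24 vs 24: take 24 from left. Merged: [6, 11, 14, 18, 18, 24]
Compare 28 vs 24: take 24 from right. Merged: [6, 11, 14, 18, 18, 24, 24]
Compare 28 vs 25: take 25 from right. Merged: [6, 11, 14, 18, 18, 24, 24, 25]
Append remaining from left: [28, 34, 39]. Merged: [6, 11, 14, 18, 18, 24, 24, 25, 28, 34, 39]

Final merged array: [6, 11, 14, 18, 18, 24, 24, 25, 28, 34, 39]
Total comparisons: 8

The merged array is [6, 11, 14, 18, 18, 24, 24, 25, 28, 34, 39], requiring 8 comparisons. The merge step runs in O(n) time where n is the total number of elements.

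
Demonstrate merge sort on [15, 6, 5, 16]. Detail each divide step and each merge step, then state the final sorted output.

Merge sort trace:

Split: [15, 6, 5, 16] -> [15, 6] and [5, 16]
  Split: [15, 6] -> [15] and [6]
  Merge: [15] + [6] -> [6, 15]
  Split: [5, 16] -> [5] and [16]
  Merge: [5] + [16] -> [5, 16]
Merge: [6, 15] + [5, 16] -> [5, 6, 15, 16]

Final sorted array: [5, 6, 15, 16]

The merge sort proceeds by recursively splitting the array and merging sorted halves.
After all merges, the sorted array is [5, 6, 15, 16].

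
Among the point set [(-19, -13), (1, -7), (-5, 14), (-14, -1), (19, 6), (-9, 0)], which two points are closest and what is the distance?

Computing all pairwise distances among 6 points:

d((-19, -13), (1, -7)) = 20.8806
d((-19, -13), (-5, 14)) = 30.4138
d((-19, -13), (-14, -1)) = 13.0
d((-19, -13), (19, 6)) = 42.4853
d((-19, -13), (-9, 0)) = 16.4012
d((1, -7), (-5, 14)) = 21.8403
d((1, -7), (-14, -1)) = 16.1555
d((1, -7), (19, 6)) = 22.2036
d((1, -7), (-9, 0)) = 12.2066
d((-5, 14), (-14, -1)) = 17.4929
d((-5, 14), (19, 6)) = 25.2982
d((-5, 14), (-9, 0)) = 14.5602
d((-14, -1), (19, 6)) = 33.7343
d((-14, -1), (-9, 0)) = 5.099 <-- minimum
d((19, 6), (-9, 0)) = 28.6356

Closest pair: (-14, -1) and (-9, 0) with distance 5.099

The closest pair is (-14, -1) and (-9, 0) with Euclidean distance 5.099. For 6 points, brute-force pairwise comparison is shown above. For large n, the divide-and-conquer algorithm (sort by x, recurse on halves, check the dividing strip) achieves O(n log n).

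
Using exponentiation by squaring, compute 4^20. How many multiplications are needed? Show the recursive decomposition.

Computing 4^20 by squaring (build up from 4^1; each line after the first costs one multiplication):

4^1 = 4
4^2 = (4^1)^2 = 4^2 = 16
4^4 = (4^2)^2 = 16^2 = 256
4^5 = 4 * 4^4 = 4 * 256 = 1024
4^10 = (4^5)^2 = 1024^2 = 1048576
4^20 = (4^10)^2 = 1048576^2 = 1099511627776

Result: 1099511627776
Multiplications needed: 5 (5 lines after 4^1)

4^20 = 1099511627776. Using exponentiation by squaring, this requires 5 multiplications. The key idea: if the exponent is even, square the half-power; if odd, multiply by the base once.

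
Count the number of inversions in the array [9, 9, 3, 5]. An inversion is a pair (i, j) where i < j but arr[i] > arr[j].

Finding inversions in [9, 9, 3, 5]:

(0, 2): arr[0]=9 > arr[2]=3
(0, 3): arr[0]=9 > arr[3]=5
(1, 2): arr[1]=9 > arr[2]=3
(1, 3): arr[1]=9 > arr[3]=5

Total inversions: 4

The array has 4 inversion(s): (0,2), (0,3), (1,2), (1,3). Each pair (i,j) satisfies i < j and arr[i] > arr[j].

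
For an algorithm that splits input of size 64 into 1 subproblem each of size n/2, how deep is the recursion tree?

For divide and conquer with division factor 2:

Problem sizes at each level:
Level 0: 64
Level 1: 32
Level 2: 16
Level 3: 8
Level 4: 4
Level 5: 2
Level 6: 1

The root is level 0 and the size-1 base case is level 6 (the tree spans levels 0 through 6, i.e. 7 levels counting the root), so the depth is the number of divisions: log_2(64) = 6

The recursion tree depth is log_2(64) = 6. At each level, the problem size is divided by 2, so it takes 6 divisions to reduce to a base case of size 1. The algorithm makes 1 recursive call at each level.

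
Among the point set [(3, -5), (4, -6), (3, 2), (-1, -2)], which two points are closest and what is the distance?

Computing all pairwise distances among 4 points:

d((3, -5), (4, -6)) = 1.4142 <-- minimum
d((3, -5), (3, 2)) = 7.0
d((3, -5), (-1, -2)) = 5.0
d((4, -6), (3, 2)) = 8.0623
d((4, -6), (-1, -2)) = 6.4031
d((3, 2), (-1, -2)) = 5.6569

Closest pair: (3, -5) and (4, -6) with distance 1.4142

The closest pair is (3, -5) and (4, -6) with Euclidean distance 1.4142. For 4 points, brute-force pairwise comparison is shown above. For large n, the divide-and-conquer algorithm (sort by x, recurse on halves, check the dividing strip) achieves O(n log n).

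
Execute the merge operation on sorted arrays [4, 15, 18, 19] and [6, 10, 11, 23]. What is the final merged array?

Merging process:

Compare 4 vs 6: take 4 from left. Merged: [4]
Compare 15 vs 6: take 6 from right. Merged: [4, 6]
Compare 15 vs 10: take 10 from right. Merged: [4, 6, 10]
Compare 15 vs 11: take 11 from right. Merged: [4, 6, 10, 11]
Compare 15 vs 23: take 15 from left. Merged: [4, 6, 10, 11, 15]
Compare 18 vs 23: take 18 from left. Merged: [4, 6, 10, 11, 15, 18]
Compare 19 vs 23: take 19 from left. Merged: [4, 6, 10, 11, 15, 18, 19]
Append remaining from right: [23]. Merged: [4, 6, 10, 11, 15, 18, 19, 23]

Final merged array: [4, 6, 10, 11, 15, 18, 19, 23]
Total comparisons: 7

The merged array is [4, 6, 10, 11, 15, 18, 19, 23], requiring 7 comparisons. The merge step runs in O(n) time where n is the total number of elements.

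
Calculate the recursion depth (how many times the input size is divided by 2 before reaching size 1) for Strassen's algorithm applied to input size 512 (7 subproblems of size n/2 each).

For divide and conquer with division factor 2:

Problem sizes at each level:
Level 0: 512
Level 1: 256
Level 2: 128
Level 3: 64
Level 4: 32
Level 5: 16
Level 6: 8
Level 7: 4
Level 8: 2
Level 9: 1

The root is level 0 and the size-1 base case is level 9 (the tree spans levels 0 through 9, i.e. 10 levels counting the root), so the depth is the number of divisions: log_2(512) = 9

The recursion tree depth is log_2(512) = 9. At each level, the problem size is divided by 2, so it takes 9 divisions to reduce to a base case of size 1. The algorithm makes 7 recursive calls at each level.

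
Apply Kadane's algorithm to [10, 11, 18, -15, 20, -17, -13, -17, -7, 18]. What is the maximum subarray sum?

Using Kadane's algorithm on [10, 11, 18, -15, 20, -17, -13, -17, -7, 18]:

Scanning through the array:
Position 1 (value 11): max_ending_here = 21, max_so_far = 21
Position 2 (value 18): max_ending_here = 39, max_so_far = 39
Position 3 (value -15): max_ending_here = 24, max_so_far = 39
Position 4 (value 20): max_ending_here = 44, max_so_far = 44
Position 5 (value -17): max_ending_here = 27, max_so_far = 44
Position 6 (value -13): max_ending_here = 14, max_so_far = 44
Position 7 (value -17): max_ending_here = -3, max_so_far = 44
Position 8 (value -7): max_ending_here = -7, max_so_far = 44
Position 9 (value 18): max_ending_here = 18, max_so_far = 44

Maximum subarray: [10, 11, 18, -15, 20]
Maximum sum: 44

The maximum subarray is [10, 11, 18, -15, 20] with sum 44. This subarray runs from index 0 to index 4.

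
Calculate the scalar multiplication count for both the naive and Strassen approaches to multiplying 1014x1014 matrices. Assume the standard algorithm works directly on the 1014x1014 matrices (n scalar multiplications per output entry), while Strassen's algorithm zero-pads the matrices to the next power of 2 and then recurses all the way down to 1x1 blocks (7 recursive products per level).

Matrix multiplication for 1014x1014 matrices:

Strassen's algorithm requires power-of-2 dimensions. Pad 1014x1014 to 1024x1024 (next power of 2).

Standard algorithm: 1014^3 = 1042590744 multiplications
Strassen's algorithm: 7^(log2(1024)) = 7^10 = 282475249 multiplications
Savings: 1042590744 - 282475249 = 760115495 multiplications

Standard: 1042590744 multiplications (1014^3). Strassen: 282475249 multiplications (7^10, after padding to 1024x1024). Strassen reduces 8 recursive multiplications to 7 at each level.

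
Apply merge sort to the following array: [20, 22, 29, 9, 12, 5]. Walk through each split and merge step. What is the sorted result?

Merge sort trace:

Split: [20, 22, 29, 9, 12, 5] -> [20, 22, 29] and [9, 12, 5]
  Split: [20, 22, 29] -> [20] and [22, 29]
    Split: [22, 29] -> [22] and [29]
    Merge: [22] + [29] -> [22, 29]
  Merge: [20] + [22, 29] -> [20, 22, 29]
  Split: [9, 12, 5] -> [9] and [12, 5]
    Split: [12, 5] -> [12] and [5]
    Merge: [12] + [5] -> [5, 12]
  Merge: [9] + [5, 12] -> [5, 9, 12]
Merge: [20, 22, 29] + [5, 9, 12] -> [5, 9, 12, 20, 22, 29]

Final sorted array: [5, 9, 12, 20, 22, 29]

The merge sort proceeds by recursively splitting the array and merging sorted halves.
After all merges, the sorted array is [5, 9, 12, 20, 22, 29].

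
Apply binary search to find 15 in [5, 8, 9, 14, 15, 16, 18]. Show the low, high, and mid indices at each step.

Binary search for 15 in [5, 8, 9, 14, 15, 16, 18]:

lo=0, hi=6, mid=3, arr[mid]=14 -> 14 < 15, search right half
lo=4, hi=6, mid=5, arr[mid]=16 -> 16 > 15, search left half
lo=4, hi=4, mid=4, arr[mid]=15 -> Found target at index 4!

Binary search finds 15 at index 4 after 3 comparisons. The search repeatedly halves the search space by comparing with the middle element.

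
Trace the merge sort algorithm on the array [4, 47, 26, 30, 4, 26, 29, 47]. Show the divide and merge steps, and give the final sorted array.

Merge sort trace:

Split: [4, 47, 26, 30, 4, 26, 29, 47] -> [4, 47, 26, 30] and [4, 26, 29, 47]
  Split: [4, 47, 26, 30] -> [4, 47] and [26, 30]
    Split: [4, 47] -> [4] and [47]
    Merge: [4] + [47] -> [4, 47]
    Split: [26, 30] -> [26] and [30]
    Merge: [26] + [30] -> [26, 30]
  Merge: [4, 47] + [26, 30] -> [4, 26, 30, 47]
  Split: [4, 26, 29, 47] -> [4, 26] and [29, 47]
    Split: [4, 26] -> [4] and [26]
    Merge: [4] + [26] -> [4, 26]
    Split: [29, 47] -> [29] and [47]
    Merge: [29] + [47] -> [29, 47]
  Merge: [4, 26] + [29, 47] -> [4, 26, 29, 47]
Merge: [4, 26, 30, 47] + [4, 26, 29, 47] -> [4, 4, 26, 26, 29, 30, 47, 47]

Final sorted array: [4, 4, 26, 26, 29, 30, 47, 47]

The merge sort proceeds by recursively splitting the array and merging sorted halves.
After all merges, the sorted array is [4, 4, 26, 26, 29, 30, 47, 47].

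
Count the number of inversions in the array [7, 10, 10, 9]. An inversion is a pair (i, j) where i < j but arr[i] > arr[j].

Finding inversions in [7, 10, 10, 9]:

(1, 3): arr[1]=10 > arr[3]=9
(2, 3): arr[2]=10 > arr[3]=9

Total inversions: 2

The array has 2 inversion(s): (1,3), (2,3). Each pair (i,j) satisfies i < j and arr[i] > arr[j].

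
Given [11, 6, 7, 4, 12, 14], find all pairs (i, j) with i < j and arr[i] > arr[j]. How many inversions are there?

Finding inversions in [11, 6, 7, 4, 12, 14]:

(0, 1): arr[0]=11 > arr[1]=6
(0, 2): arr[0]=11 > arr[2]=7
(0, 3): arr[0]=11 > arr[3]=4
(1, 3): arr[1]=6 > arr[3]=4
(2, 3): arr[2]=7 > arr[3]=4

Total inversions: 5

The array has 5 inversion(s): (0,1), (0,2), (0,3), (1,3), (2,3). Each pair (i,j) satisfies i < j and arr[i] > arr[j].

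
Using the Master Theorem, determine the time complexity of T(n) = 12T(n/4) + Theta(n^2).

Master Theorem for T(n) = 12T(n/4) + O(n^2):

a = 12, b = 4, c = 2
log_b(a) = log_4(12) = 1.7925

Case 3: c = 2 > log_4(12) = 1.7925
T(n) = O(n^2) = O(n^2)

For T(n) = 12T(n/4) + O(n^2): log_4(12) = 1.7925. This is Case 3 of the Master Theorem (c > log_b(a), work dominated by root), giving O(n^2).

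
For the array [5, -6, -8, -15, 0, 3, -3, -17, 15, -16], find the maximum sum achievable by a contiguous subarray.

Using Kadane's algorithm on [5, -6, -8, -15, 0, 3, -3, -17, 15, -16]:

Scanning through the array:
Position 1 (value -6): max_ending_here = -1, max_so_far = 5
Position 2 (value -8): max_ending_here = -8, max_so_far = 5
Position 3 (value -15): max_ending_here = -15, max_so_far = 5
Position 4 (value 0): max_ending_here = 0, max_so_far = 5
Position 5 (value 3): max_ending_here = 3, max_so_far = 5
Position 6 (value -3): max_ending_here = 0, max_so_far = 5
Position 7 (value -17): max_ending_here = -17, max_so_far = 5
Position 8 (value 15): max_ending_here = 15, max_so_far = 15
Position 9 (value -16): max_ending_here = -1, max_so_far = 15

Maximum subarray: [15]
Maximum sum: 15

The maximum subarray is [15] with sum 15. This subarray runs from index 8 to index 8.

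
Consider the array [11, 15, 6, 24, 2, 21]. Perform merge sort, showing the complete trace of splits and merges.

Merge sort trace:

Split: [11, 15, 6, 24, 2, 21] -> [11, 15, 6] and [24, 2, 21]
  Split: [11, 15, 6] -> [11] and [15, 6]
    Split: [15, 6] -> [15] and [6]
    Merge: [15] + [6] -> [6, 15]
  Merge: [11] + [6, 15] -> [6, 11, 15]
  Split: [24, 2, 21] -> [24] and [2, 21]
    Split: [2, 21] -> [2] and [21]
    Merge: [2] + [21] -> [2, 21]
  Merge: [24] + [2, 21] -> [2, 21, 24]
Merge: [6, 11, 15] + [2, 21, 24] -> [2, 6, 11, 15, 21, 24]

Final sorted array: [2, 6, 11, 15, 21, 24]

The merge sort proceeds by recursively splitting the array and merging sorted halves.
After all merges, the sorted array is [2, 6, 11, 15, 21, 24].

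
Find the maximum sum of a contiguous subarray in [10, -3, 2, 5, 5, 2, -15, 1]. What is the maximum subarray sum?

Using Kadane's algorithm on [10, -3, 2, 5, 5, 2, -15, 1]:

Scanning through the array:
Position 1 (value -3): max_ending_here = 7, max_so_far = 10
Position 2 (value 2): max_ending_here = 9, max_so_far = 10
Position 3 (value 5): max_ending_here = 14, max_so_far = 14
Position 4 (value 5): max_ending_here = 19, max_so_far = 19
Position 5 (value 2): max_ending_here = 21, max_so_far = 21
Position 6 (value -15): max_ending_here = 6, max_so_far = 21
Position 7 (value 1): max_ending_here = 7, max_so_far = 21

Maximum subarray: [10, -3, 2, 5, 5, 2]
Maximum sum: 21

The maximum subarray is [10, -3, 2, 5, 5, 2] with sum 21. This subarray runs from index 0 to index 5.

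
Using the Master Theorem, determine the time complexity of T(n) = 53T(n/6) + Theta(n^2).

Master Theorem for T(n) = 53T(n/6) + O(n^2):

a = 53, b = 6, c = 2
log_b(a) = log_6(53) = 2.2159

Case 1: c = 2 < log_6(53) = 2.2159
T(n) = O(n^(log_6 53))

For T(n) = 53T(n/6) + O(n^2): log_6(53) = 2.2159. This is Case 1 of the Master Theorem (c < log_b(a), work dominated by leaves), giving O(n^(log_6 53)).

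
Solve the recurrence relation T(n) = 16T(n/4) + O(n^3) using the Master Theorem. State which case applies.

Master Theorem for T(n) = 16T(n/4) + O(n^3):

a = 16, b = 4, c = 3
log_b(a) = log_4(16) = 2.0000

Case 3: c = 3 > log_4(16) = 2.0000
T(n) = O(n^3) = O(n^3)

For T(n) = 16T(n/4) + O(n^3): log_4(16) = 2.0000. This is Case 3 of the Master Theorem (c > log_b(a), work dominated by root), giving O(n^3).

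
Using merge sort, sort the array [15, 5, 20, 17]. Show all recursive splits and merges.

Merge sort trace:

Split: [15, 5, 20, 17] -> [15, 5] and [20, 17]
  Split: [15, 5] -> [15] and [5]
  Merge: [15] + [5] -> [5, 15]
  Split: [20, 17] -> [20] and [17]
  Merge: [20] + [17] -> [17, 20]
Merge: [5, 15] + [17, 20] -> [5, 15, 17, 20]

Final sorted array: [5, 15, 17, 20]

The merge sort proceeds by recursively splitting the array and merging sorted halves.
After all merges, the sorted array is [5, 15, 17, 20].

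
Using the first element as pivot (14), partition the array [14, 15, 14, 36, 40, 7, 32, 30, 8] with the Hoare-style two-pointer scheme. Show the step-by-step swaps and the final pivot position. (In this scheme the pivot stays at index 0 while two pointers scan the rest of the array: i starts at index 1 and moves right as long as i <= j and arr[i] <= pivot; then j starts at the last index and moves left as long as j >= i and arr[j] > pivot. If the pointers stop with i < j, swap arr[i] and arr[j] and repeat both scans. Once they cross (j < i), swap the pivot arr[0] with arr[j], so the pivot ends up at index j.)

Hoare-style two-pointer partition with pivot = 14:

Initial array: [14, 15, 14, 36, 40, 7, 32, 30, 8]

Pointers start at i = 1, j = 8.
i stops at index 1 (arr[1]=15 > 14), j stops at index 8 (arr[8]=8 <= 14): swap arr[1] and arr[8], array becomes [14, 8, 14, 36, 40, 7, 32, 30, 15]
i stops at index 3 (arr[3]=36 > 14), j stops at index 5 (arr[5]=7 <= 14): swap arr[3] and arr[5], array becomes [14, 8, 14, 7, 40, 36, 32, 30, 15]
i ends at 4, j ends at 3: the pointers have crossed (j < i), so scanning stops.

Swap pivot arr[0] with arr[3] to place pivot at position 3: [7, 8, 14, 14, 40, 36, 32, 30, 15]
Pivot position: 3

After partitioning with pivot 14, the array becomes [7, 8, 14, 14, 40, 36, 32, 30, 15]. The pivot is placed at index 3. All elements to the left of the pivot are <= 14, and all elements to the right are > 14.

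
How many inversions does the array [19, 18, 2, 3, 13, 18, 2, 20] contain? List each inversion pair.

Finding inversions in [19, 18, 2, 3, 13, 18, 2, 20]:

(0, 1): arr[0]=19 > arr[1]=18
(0, 2): arr[0]=19 > arr[2]=2
(0, 3): arr[0]=19 > arr[3]=3
(0, 4): arr[0]=19 > arr[4]=13
(0, 5): arr[0]=19 > arr[5]=18
(0, 6): arr[0]=19 > arr[6]=2
(1, 2): arr[1]=18 > arr[2]=2
(1, 3): arr[1]=18 > arr[3]=3
(1, 4): arr[1]=18 > arr[4]=13
(1, 6): arr[1]=18 > arr[6]=2
(3, 6): arr[3]=3 > arr[6]=2
(4, 6): arr[4]=13 > arr[6]=2
(5, 6): arr[5]=18 > arr[6]=2

Total inversions: 13

The array has 13 inversion(s): (0,1), (0,2), (0,3), (0,4), (0,5), (0,6), (1,2), (1,3), (1,4), (1,6), (3,6), (4,6), (5,6). Each pair (i,j) satisfies i < j and arr[i] > arr[j].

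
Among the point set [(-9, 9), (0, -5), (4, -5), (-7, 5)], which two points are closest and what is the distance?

Computing all pairwise distances among 4 points:

d((-9, 9), (0, -5)) = 16.6433
d((-9, 9), (4, -5)) = 19.105
d((-9, 9), (-7, 5)) = 4.4721
d((0, -5), (4, -5)) = 4.0 <-- minimum
d((0, -5), (-7, 5)) = 12.2066
d((4, -5), (-7, 5)) = 14.8661

Closest pair: (0, -5) and (4, -5) with distance 4.0

The closest pair is (0, -5) and (4, -5) with Euclidean distance 4.0. For 4 points, brute-force pairwise comparison is shown above. For large n, the divide-and-conquer algorithm (sort by x, recurse on halves, check the dividing strip) achieves O(n log n).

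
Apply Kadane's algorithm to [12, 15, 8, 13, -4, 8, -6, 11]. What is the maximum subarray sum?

Using Kadane's algorithm on [12, 15, 8, 13, -4, 8, -6, 11]:

Scanning through the array:
Position 1 (value 15): max_ending_here = 27, max_so_far = 27
Position 2 (value 8): max_ending_here = 35, max_so_far = 35
Position 3 (value 13): max_ending_here = 48, max_so_far = 48
Position 4 (value -4): max_ending_here = 44, max_so_far = 48
Position 5 (value 8): max_ending_here = 52, max_so_far = 52
Position 6 (value -6): max_ending_here = 46, max_so_far = 52
Position 7 (value 11): max_ending_here = 57, max_so_far = 57

Maximum subarray: [12, 15, 8, 13, -4, 8, -6, 11]
Maximum sum: 57

The maximum subarray is [12, 15, 8, 13, -4, 8, -6, 11] with sum 57. This subarray runs from index 0 to index 7.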